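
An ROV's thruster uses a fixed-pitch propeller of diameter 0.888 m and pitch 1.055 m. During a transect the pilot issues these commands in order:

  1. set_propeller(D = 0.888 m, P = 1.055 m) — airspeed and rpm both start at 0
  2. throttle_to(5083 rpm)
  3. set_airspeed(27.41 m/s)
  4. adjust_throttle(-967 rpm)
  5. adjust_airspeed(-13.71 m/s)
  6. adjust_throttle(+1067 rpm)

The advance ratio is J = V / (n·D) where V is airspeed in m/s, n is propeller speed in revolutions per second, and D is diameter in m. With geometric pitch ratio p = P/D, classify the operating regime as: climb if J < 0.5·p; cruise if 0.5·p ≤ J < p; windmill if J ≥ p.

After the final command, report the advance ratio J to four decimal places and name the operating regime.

set_propeller: D = 0.888 m, P = 1.055 m (p = P/D = 1.188063); state ← (V=0, rpm=0)
throttle_to(5083): rpm ← 5083
set_airspeed(27.41): V ← 27.41 m/s
adjust_throttle(-967): rpm ← 5083 -967 = 4116
adjust_airspeed(-13.71): V ← 27.41 -13.71 = 13.7 m/s
adjust_throttle(+1067): rpm ← 4116 +1067 = 5183
final state: V = 13.7 m/s, rpm = 5183 → n = rpm/60 = 86.383333 rev/s
J = V / (n·D) = 13.7 / (86.383333 × 0.888) = 0.178598
regime bands: climb J<0.5940 | cruise [0.5940, 1.1881) | windmill J≥1.1881
J = 0.1786 → climb

J = 0.1786, regime = climb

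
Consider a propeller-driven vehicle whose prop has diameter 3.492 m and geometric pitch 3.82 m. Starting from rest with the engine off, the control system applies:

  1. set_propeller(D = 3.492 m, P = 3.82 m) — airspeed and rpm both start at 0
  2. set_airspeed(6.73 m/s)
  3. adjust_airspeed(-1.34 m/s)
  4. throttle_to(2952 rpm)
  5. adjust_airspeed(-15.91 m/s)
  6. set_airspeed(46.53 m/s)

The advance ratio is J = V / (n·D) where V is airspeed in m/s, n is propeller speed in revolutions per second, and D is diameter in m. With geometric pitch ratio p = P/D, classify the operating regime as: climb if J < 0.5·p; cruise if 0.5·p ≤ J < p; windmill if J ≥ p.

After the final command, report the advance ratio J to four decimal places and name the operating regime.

J = 0.2708, regime = climb

set_propeller: D = 3.492 m, P = 3.82 m (p = P/D = 1.093929); state ← (V=0, rpm=0)
set_airspeed(6.73): V ← 6.73 m/s
adjust_airspeed(-1.34): V ← 6.73 -1.34 = 5.39 m/s
throttle_to(2952): rpm ← 2952
adjust_airspeed(-15.91): V ← 5.39 -15.91 = -10.52 m/s
set_airspeed(46.53): V ← 46.53 m/s
final state: V = 46.53 m/s, rpm = 2952 → n = rpm/60 = 49.200000 rev/s
J = V / (n·D) = 46.53 / (49.200000 × 3.492) = 0.270828
regime bands: climb J<0.5470 | cruise [0.5470, 1.0939) | windmill J≥1.0939
J = 0.2708 → climb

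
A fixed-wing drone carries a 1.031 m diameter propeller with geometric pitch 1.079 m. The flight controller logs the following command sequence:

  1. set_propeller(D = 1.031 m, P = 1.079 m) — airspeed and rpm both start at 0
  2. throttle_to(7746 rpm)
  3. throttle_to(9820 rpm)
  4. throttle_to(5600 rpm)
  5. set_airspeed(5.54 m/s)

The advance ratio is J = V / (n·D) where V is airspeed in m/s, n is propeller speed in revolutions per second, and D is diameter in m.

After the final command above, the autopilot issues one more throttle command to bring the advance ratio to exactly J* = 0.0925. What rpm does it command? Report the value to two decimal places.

rpm = 3485.46

set_propeller: D = 1.031 m, P = 1.079 m (p = P/D = 1.046557); state ← (V=0, rpm=0)
throttle_to(7746): rpm ← 7746
throttle_to(9820): rpm ← 9820
throttle_to(5600): rpm ← 5600
set_airspeed(5.54): V ← 5.54 m/s
final state: V = 5.54 m/s, rpm = 5600 → n = rpm/60 = 93.333333 rev/s
target J* = 0.0925; solve J* = V/(n·D) for n: n = V/(J*·D) = 5.54/(0.0925 × 1.031) = 58.091069 rev/s
rpm = 60·n = 3485.464126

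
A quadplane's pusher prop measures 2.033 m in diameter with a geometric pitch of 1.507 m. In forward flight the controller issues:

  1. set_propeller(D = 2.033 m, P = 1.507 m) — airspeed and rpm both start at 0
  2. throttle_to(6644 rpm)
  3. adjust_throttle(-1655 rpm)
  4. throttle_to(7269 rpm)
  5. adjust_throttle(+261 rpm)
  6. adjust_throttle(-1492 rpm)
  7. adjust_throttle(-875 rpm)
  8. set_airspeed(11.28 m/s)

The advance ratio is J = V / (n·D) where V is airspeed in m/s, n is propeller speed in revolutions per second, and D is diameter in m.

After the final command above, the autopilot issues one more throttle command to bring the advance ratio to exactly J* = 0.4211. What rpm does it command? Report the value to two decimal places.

set_propeller: D = 2.033 m, P = 1.507 m (p = P/D = 0.741269); state ← (V=0, rpm=0)
throttle_to(6644): rpm ← 6644
adjust_throttle(-1655): rpm ← 6644 -1655 = 4989
throttle_to(7269): rpm ← 7269
adjust_throttle(+261): rpm ← 7269 +261 = 7530
adjust_throttle(-1492): rpm ← 7530 -1492 = 6038
adjust_throttle(-875): rpm ← 6038 -875 = 5163
set_airspeed(11.28): V ← 11.28 m/s
final state: V = 11.28 m/s, rpm = 5163 → n = rpm/60 = 86.050000 rev/s
target J* = 0.4211; solve J* = V/(n·D) for n: n = V/(J*·D) = 11.28/(0.4211 × 2.033) = 13.176088 rev/s
rpm = 60·n = 790.565267

rpm = 790.57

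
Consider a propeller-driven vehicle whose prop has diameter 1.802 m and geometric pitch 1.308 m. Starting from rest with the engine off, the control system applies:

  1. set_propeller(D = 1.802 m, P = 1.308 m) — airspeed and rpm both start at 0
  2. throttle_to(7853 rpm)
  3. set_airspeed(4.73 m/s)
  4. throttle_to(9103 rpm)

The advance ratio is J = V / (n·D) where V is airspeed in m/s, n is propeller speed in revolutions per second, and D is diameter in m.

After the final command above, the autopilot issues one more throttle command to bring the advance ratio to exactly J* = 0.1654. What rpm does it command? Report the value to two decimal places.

set_propeller: D = 1.802 m, P = 1.308 m (p = P/D = 0.725860); state ← (V=0, rpm=0)
throttle_to(7853): rpm ← 7853
set_airspeed(4.73): V ← 4.73 m/s
throttle_to(9103): rpm ← 9103
final state: V = 4.73 m/s, rpm = 9103 → n = rpm/60 = 151.716667 rev/s
target J* = 0.1654; solve J* = V/(n·D) for n: n = V/(J*·D) = 4.73/(0.1654 × 1.802) = 15.869778 rev/s
rpm = 60·n = 952.186674

rpm = 952.19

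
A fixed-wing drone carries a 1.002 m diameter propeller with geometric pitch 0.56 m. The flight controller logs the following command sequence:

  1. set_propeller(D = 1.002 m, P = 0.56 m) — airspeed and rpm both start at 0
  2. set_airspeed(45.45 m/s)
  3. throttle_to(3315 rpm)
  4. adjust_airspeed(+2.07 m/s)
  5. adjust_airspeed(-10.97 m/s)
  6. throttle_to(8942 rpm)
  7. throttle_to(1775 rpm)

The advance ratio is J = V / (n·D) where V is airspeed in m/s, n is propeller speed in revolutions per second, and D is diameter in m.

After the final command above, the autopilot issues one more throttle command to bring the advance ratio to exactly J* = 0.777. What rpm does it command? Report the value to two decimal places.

rpm = 2816.76

set_propeller: D = 1.002 m, P = 0.56 m (p = P/D = 0.558882); state ← (V=0, rpm=0)
set_airspeed(45.45): V ← 45.45 m/s
throttle_to(3315): rpm ← 3315
adjust_airspeed(+2.07): V ← 45.45 +2.07 = 47.52 m/s
adjust_airspeed(-10.97): V ← 47.52 -10.97 = 36.55 m/s
throttle_to(8942): rpm ← 8942
throttle_to(1775): rpm ← 1775
final state: V = 36.55 m/s, rpm = 1775 → n = rpm/60 = 29.583333 rev/s
target J* = 0.777; solve J* = V/(n·D) for n: n = V/(J*·D) = 36.55/(0.777 × 1.002) = 46.946005 rev/s
rpm = 60·n = 2816.760302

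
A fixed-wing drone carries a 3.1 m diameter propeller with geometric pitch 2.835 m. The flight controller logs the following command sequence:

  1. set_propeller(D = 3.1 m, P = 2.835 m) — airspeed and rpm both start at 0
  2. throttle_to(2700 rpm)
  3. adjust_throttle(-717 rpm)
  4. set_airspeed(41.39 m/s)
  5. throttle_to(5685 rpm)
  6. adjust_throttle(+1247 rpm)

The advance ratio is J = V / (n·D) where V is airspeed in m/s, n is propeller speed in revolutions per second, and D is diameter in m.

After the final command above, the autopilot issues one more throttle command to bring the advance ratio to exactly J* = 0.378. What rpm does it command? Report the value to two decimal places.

rpm = 2119.30

set_propeller: D = 3.1 m, P = 2.835 m (p = P/D = 0.914516); state ← (V=0, rpm=0)
throttle_to(2700): rpm ← 2700
adjust_throttle(-717): rpm ← 2700 -717 = 1983
set_airspeed(41.39): V ← 41.39 m/s
throttle_to(5685): rpm ← 5685
adjust_throttle(+1247): rpm ← 5685 +1247 = 6932
final state: V = 41.39 m/s, rpm = 6932 → n = rpm/60 = 115.533333 rev/s
target J* = 0.378; solve J* = V/(n·D) for n: n = V/(J*·D) = 41.39/(0.378 × 3.1) = 35.321727 rev/s
rpm = 60·n = 2119.303635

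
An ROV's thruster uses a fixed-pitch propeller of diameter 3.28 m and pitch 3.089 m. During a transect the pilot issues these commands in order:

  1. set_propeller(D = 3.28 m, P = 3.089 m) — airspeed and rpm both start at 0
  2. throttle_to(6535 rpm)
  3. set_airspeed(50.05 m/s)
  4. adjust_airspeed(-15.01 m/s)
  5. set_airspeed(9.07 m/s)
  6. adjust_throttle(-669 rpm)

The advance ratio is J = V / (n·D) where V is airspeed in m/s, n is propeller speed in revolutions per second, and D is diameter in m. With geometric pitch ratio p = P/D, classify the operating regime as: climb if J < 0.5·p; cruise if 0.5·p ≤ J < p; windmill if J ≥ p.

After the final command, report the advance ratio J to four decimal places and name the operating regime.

J = 0.0283, regime = climb

set_propeller: D = 3.28 m, P = 3.089 m (p = P/D = 0.941768); state ← (V=0, rpm=0)
throttle_to(6535): rpm ← 6535
set_airspeed(50.05): V ← 50.05 m/s
adjust_airspeed(-15.01): V ← 50.05 -15.01 = 35.04 m/s
set_airspeed(9.07): V ← 9.07 m/s
adjust_throttle(-669): rpm ← 6535 -669 = 5866
final state: V = 9.07 m/s, rpm = 5866 → n = rpm/60 = 97.766667 rev/s
J = V / (n·D) = 9.07 / (97.766667 × 3.28) = 0.028284
regime bands: climb J<0.4709 | cruise [0.4709, 0.9418) | windmill J≥0.9418
J = 0.0283 → climb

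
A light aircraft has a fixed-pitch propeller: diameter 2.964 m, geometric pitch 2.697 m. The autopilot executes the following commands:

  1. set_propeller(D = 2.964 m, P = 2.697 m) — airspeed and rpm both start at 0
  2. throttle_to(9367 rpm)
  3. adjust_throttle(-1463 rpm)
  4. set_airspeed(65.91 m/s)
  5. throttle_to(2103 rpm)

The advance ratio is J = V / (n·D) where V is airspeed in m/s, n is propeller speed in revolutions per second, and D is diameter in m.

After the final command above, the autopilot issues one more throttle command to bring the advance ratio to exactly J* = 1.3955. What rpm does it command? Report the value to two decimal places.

rpm = 956.08

set_propeller: D = 2.964 m, P = 2.697 m (p = P/D = 0.909919); state ← (V=0, rpm=0)
throttle_to(9367): rpm ← 9367
adjust_throttle(-1463): rpm ← 9367 -1463 = 7904
set_airspeed(65.91): V ← 65.91 m/s
throttle_to(2103): rpm ← 2103
final state: V = 65.91 m/s, rpm = 2103 → n = rpm/60 = 35.050000 rev/s
target J* = 1.3955; solve J* = V/(n·D) for n: n = V/(J*·D) = 65.91/(1.3955 × 2.964) = 15.934677 rev/s
rpm = 60·n = 956.080635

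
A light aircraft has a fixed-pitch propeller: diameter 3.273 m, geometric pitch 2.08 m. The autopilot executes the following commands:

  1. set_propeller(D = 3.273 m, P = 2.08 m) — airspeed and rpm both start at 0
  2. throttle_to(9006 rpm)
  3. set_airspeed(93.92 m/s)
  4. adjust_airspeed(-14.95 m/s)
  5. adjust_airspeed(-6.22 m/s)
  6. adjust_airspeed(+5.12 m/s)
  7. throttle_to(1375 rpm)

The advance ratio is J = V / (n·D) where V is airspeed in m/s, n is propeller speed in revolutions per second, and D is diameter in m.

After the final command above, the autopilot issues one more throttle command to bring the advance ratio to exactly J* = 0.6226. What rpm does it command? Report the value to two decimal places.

set_propeller: D = 3.273 m, P = 2.08 m (p = P/D = 0.635503); state ← (V=0, rpm=0)
throttle_to(9006): rpm ← 9006
set_airspeed(93.92): V ← 93.92 m/s
adjust_airspeed(-14.95): V ← 93.92 -14.95 = 78.97 m/s
adjust_airspeed(-6.22): V ← 78.97 -6.22 = 72.75 m/s
adjust_airspeed(+5.12): V ← 72.75 +5.12 = 77.87 m/s
throttle_to(1375): rpm ← 1375
final state: V = 77.87 m/s, rpm = 1375 → n = rpm/60 = 22.916667 rev/s
target J* = 0.6226; solve J* = V/(n·D) for n: n = V/(J*·D) = 77.87/(0.6226 × 3.273) = 38.213345 rev/s
rpm = 60·n = 2292.800688

rpm = 2292.80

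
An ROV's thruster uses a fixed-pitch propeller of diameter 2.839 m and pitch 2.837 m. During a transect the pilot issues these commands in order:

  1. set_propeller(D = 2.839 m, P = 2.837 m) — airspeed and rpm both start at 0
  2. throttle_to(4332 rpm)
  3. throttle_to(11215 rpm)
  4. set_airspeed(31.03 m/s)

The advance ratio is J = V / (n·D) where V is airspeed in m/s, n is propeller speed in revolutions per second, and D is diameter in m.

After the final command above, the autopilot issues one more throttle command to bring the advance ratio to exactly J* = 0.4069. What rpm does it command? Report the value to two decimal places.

rpm = 1611.68

set_propeller: D = 2.839 m, P = 2.837 m (p = P/D = 0.999296); state ← (V=0, rpm=0)
throttle_to(4332): rpm ← 4332
throttle_to(11215): rpm ← 11215
set_airspeed(31.03): V ← 31.03 m/s
final state: V = 31.03 m/s, rpm = 11215 → n = rpm/60 = 186.916667 rev/s
target J* = 0.4069; solve J* = V/(n·D) for n: n = V/(J*·D) = 31.03/(0.4069 × 2.839) = 26.861403 rev/s
rpm = 60·n = 1611.684182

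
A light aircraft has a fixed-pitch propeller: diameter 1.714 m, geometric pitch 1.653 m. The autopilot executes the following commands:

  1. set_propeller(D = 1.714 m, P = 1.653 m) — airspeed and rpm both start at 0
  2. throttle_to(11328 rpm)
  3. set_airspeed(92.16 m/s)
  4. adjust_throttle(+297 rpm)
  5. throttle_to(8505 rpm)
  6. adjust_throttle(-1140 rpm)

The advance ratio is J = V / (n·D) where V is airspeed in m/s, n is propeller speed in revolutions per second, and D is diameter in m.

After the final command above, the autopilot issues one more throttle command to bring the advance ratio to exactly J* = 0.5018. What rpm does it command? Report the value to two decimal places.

set_propeller: D = 1.714 m, P = 1.653 m (p = P/D = 0.964411); state ← (V=0, rpm=0)
throttle_to(11328): rpm ← 11328
set_airspeed(92.16): V ← 92.16 m/s
adjust_throttle(+297): rpm ← 11328 +297 = 11625
throttle_to(8505): rpm ← 8505
adjust_throttle(-1140): rpm ← 8505 -1140 = 7365
final state: V = 92.16 m/s, rpm = 7365 → n = rpm/60 = 122.750000 rev/s
target J* = 0.5018; solve J* = V/(n·D) for n: n = V/(J*·D) = 92.16/(0.5018 × 1.714) = 107.152175 rev/s
rpm = 60·n = 6429.130509

rpm = 6429.13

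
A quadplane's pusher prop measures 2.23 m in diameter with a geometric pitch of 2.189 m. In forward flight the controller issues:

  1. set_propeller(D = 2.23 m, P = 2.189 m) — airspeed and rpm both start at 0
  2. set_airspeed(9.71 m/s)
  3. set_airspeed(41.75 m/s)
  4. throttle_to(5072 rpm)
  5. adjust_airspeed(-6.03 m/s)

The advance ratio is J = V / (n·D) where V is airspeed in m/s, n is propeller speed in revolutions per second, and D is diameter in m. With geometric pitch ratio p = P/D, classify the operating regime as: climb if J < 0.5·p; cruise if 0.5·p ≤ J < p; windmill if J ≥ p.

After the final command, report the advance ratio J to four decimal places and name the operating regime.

J = 0.1895, regime = climb

set_propeller: D = 2.23 m, P = 2.189 m (p = P/D = 0.981614); state ← (V=0, rpm=0)
set_airspeed(9.71): V ← 9.71 m/s
set_airspeed(41.75): V ← 41.75 m/s
throttle_to(5072): rpm ← 5072
adjust_airspeed(-6.03): V ← 41.75 -6.03 = 35.72 m/s
final state: V = 35.72 m/s, rpm = 5072 → n = rpm/60 = 84.533333 rev/s
J = V / (n·D) = 35.72 / (84.533333 × 2.23) = 0.189487
regime bands: climb J<0.4908 | cruise [0.4908, 0.9816) | windmill J≥0.9816
J = 0.1895 → climb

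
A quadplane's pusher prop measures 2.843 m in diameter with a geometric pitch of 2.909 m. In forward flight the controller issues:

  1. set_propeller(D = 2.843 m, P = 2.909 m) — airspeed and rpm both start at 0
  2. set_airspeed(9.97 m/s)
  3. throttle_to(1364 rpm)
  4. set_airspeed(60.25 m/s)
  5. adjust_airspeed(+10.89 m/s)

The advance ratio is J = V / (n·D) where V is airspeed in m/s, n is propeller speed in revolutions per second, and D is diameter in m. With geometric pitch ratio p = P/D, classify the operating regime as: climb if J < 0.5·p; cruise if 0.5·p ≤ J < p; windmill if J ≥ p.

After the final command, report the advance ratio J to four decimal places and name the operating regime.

set_propeller: D = 2.843 m, P = 2.909 m (p = P/D = 1.023215); state ← (V=0, rpm=0)
set_airspeed(9.97): V ← 9.97 m/s
throttle_to(1364): rpm ← 1364
set_airspeed(60.25): V ← 60.25 m/s
adjust_airspeed(+10.89): V ← 60.25 +10.89 = 71.14 m/s
final state: V = 71.14 m/s, rpm = 1364 → n = rpm/60 = 22.733333 rev/s
J = V / (n·D) = 71.14 / (22.733333 × 2.843) = 1.100712
regime bands: climb J<0.5116 | cruise [0.5116, 1.0232) | windmill J≥1.0232
J = 1.1007 → windmill

J = 1.1007, regime = windmill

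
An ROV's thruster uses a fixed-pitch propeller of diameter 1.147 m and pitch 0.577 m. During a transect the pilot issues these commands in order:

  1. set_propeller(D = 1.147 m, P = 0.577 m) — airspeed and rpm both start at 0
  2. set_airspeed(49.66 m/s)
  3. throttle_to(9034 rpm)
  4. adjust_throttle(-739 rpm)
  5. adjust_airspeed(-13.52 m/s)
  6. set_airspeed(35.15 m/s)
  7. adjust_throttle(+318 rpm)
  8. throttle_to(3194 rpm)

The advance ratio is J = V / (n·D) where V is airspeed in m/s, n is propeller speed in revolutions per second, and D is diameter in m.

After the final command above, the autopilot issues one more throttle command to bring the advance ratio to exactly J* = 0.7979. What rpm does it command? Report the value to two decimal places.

set_propeller: D = 1.147 m, P = 0.577 m (p = P/D = 0.503051); state ← (V=0, rpm=0)
set_airspeed(49.66): V ← 49.66 m/s
throttle_to(9034): rpm ← 9034
adjust_throttle(-739): rpm ← 9034 -739 = 8295
adjust_airspeed(-13.52): V ← 49.66 -13.52 = 36.14 m/s
set_airspeed(35.15): V ← 35.15 m/s
adjust_throttle(+318): rpm ← 8295 +318 = 8613
throttle_to(3194): rpm ← 3194
final state: V = 35.15 m/s, rpm = 3194 → n = rpm/60 = 53.233333 rev/s
target J* = 0.7979; solve J* = V/(n·D) for n: n = V/(J*·D) = 35.15/(0.7979 × 1.147) = 38.407271 rev/s
rpm = 60·n = 2304.436242

rpm = 2304.44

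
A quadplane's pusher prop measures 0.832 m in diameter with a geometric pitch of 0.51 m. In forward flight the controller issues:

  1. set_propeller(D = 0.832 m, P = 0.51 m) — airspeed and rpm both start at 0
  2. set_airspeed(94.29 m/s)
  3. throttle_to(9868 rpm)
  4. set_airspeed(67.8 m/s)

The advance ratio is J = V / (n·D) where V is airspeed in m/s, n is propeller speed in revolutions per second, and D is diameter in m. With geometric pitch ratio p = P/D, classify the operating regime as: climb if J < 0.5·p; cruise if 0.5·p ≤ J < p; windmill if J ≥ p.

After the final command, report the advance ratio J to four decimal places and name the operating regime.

set_propeller: D = 0.832 m, P = 0.51 m (p = P/D = 0.612981); state ← (V=0, rpm=0)
set_airspeed(94.29): V ← 94.29 m/s
throttle_to(9868): rpm ← 9868
set_airspeed(67.8): V ← 67.8 m/s
final state: V = 67.8 m/s, rpm = 9868 → n = rpm/60 = 164.466667 rev/s
J = V / (n·D) = 67.8 / (164.466667 × 0.832) = 0.495483
regime bands: climb J<0.3065 | cruise [0.3065, 0.6130) | windmill J≥0.6130
J = 0.4955 → cruise

J = 0.4955, regime = cruise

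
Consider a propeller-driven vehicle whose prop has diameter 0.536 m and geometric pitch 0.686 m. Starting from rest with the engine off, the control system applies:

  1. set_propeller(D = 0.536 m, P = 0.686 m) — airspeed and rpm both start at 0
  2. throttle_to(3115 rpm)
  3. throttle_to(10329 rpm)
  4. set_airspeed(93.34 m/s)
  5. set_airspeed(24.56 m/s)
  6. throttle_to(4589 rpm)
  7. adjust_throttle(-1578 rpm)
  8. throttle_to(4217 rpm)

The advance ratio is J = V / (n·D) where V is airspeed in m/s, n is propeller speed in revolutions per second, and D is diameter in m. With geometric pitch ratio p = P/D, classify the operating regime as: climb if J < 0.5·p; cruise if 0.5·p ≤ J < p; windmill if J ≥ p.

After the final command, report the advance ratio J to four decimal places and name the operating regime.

J = 0.6519, regime = cruise

set_propeller: D = 0.536 m, P = 0.686 m (p = P/D = 1.279851); state ← (V=0, rpm=0)
throttle_to(3115): rpm ← 3115
throttle_to(10329): rpm ← 10329
set_airspeed(93.34): V ← 93.34 m/s
set_airspeed(24.56): V ← 24.56 m/s
throttle_to(4589): rpm ← 4589
adjust_throttle(-1578): rpm ← 4589 -1578 = 3011
throttle_to(4217): rpm ← 4217
final state: V = 24.56 m/s, rpm = 4217 → n = rpm/60 = 70.283333 rev/s
J = V / (n·D) = 24.56 / (70.283333 × 0.536) = 0.651945
regime bands: climb J<0.6399 | cruise [0.6399, 1.2799) | windmill J≥1.2799
J = 0.6519 → cruise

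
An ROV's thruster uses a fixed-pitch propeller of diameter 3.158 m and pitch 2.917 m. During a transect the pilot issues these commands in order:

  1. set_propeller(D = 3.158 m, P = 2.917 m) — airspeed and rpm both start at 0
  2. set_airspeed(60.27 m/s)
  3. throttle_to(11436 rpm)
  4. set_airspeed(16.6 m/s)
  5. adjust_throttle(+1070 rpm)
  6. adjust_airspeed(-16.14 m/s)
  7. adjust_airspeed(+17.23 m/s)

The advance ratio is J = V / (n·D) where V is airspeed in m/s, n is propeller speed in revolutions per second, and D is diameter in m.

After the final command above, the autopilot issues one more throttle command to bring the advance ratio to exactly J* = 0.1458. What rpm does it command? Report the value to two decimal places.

rpm = 2305.20

set_propeller: D = 3.158 m, P = 2.917 m (p = P/D = 0.923686); state ← (V=0, rpm=0)
set_airspeed(60.27): V ← 60.27 m/s
throttle_to(11436): rpm ← 11436
set_airspeed(16.6): V ← 16.6 m/s
adjust_throttle(+1070): rpm ← 11436 +1070 = 12506
adjust_airspeed(-16.14): V ← 16.6 -16.14 = 0.46 m/s
adjust_airspeed(+17.23): V ← 0.46 +17.23 = 17.69 m/s
final state: V = 17.69 m/s, rpm = 12506 → n = rpm/60 = 208.433333 rev/s
target J* = 0.1458; solve J* = V/(n·D) for n: n = V/(J*·D) = 17.69/(0.1458 × 3.158) = 38.420073 rev/s
rpm = 60·n = 2305.204367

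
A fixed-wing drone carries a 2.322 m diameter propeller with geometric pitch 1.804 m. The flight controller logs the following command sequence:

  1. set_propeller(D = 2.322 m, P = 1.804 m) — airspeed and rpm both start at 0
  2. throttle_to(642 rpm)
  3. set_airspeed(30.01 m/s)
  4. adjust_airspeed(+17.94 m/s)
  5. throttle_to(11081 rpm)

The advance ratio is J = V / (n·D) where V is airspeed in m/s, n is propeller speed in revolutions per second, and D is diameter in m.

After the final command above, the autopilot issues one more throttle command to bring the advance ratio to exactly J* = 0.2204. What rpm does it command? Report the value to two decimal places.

set_propeller: D = 2.322 m, P = 1.804 m (p = P/D = 0.776916); state ← (V=0, rpm=0)
throttle_to(642): rpm ← 642
set_airspeed(30.01): V ← 30.01 m/s
adjust_airspeed(+17.94): V ← 30.01 +17.94 = 47.95 m/s
throttle_to(11081): rpm ← 11081
final state: V = 47.95 m/s, rpm = 11081 → n = rpm/60 = 184.683333 rev/s
target J* = 0.2204; solve J* = V/(n·D) for n: n = V/(J*·D) = 47.95/(0.2204 × 2.322) = 93.694653 rev/s
rpm = 60·n = 5621.679164

rpm = 5621.68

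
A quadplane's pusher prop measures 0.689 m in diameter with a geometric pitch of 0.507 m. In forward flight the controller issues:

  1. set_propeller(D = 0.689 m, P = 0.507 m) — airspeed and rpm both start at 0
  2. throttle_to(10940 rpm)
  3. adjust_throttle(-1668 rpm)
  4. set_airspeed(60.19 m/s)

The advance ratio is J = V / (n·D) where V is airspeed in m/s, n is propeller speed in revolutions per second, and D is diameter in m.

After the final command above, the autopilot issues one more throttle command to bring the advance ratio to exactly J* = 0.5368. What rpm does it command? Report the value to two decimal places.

rpm = 9764.36

set_propeller: D = 0.689 m, P = 0.507 m (p = P/D = 0.735849); state ← (V=0, rpm=0)
throttle_to(10940): rpm ← 10940
adjust_throttle(-1668): rpm ← 10940 -1668 = 9272
set_airspeed(60.19): V ← 60.19 m/s
final state: V = 60.19 m/s, rpm = 9272 → n = rpm/60 = 154.533333 rev/s
target J* = 0.5368; solve J* = V/(n·D) for n: n = V/(J*·D) = 60.19/(0.5368 × 0.689) = 162.739364 rev/s
rpm = 60·n = 9764.361837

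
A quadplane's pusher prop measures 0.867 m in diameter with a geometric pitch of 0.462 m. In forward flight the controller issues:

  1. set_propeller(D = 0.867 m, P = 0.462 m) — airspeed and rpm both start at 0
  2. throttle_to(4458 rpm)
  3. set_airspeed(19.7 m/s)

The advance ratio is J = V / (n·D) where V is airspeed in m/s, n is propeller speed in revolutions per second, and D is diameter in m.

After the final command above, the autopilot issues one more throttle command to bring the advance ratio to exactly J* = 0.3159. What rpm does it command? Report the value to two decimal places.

rpm = 4315.68

set_propeller: D = 0.867 m, P = 0.462 m (p = P/D = 0.532872); state ← (V=0, rpm=0)
throttle_to(4458): rpm ← 4458
set_airspeed(19.7): V ← 19.7 m/s
final state: V = 19.7 m/s, rpm = 4458 → n = rpm/60 = 74.300000 rev/s
target J* = 0.3159; solve J* = V/(n·D) for n: n = V/(J*·D) = 19.7/(0.3159 × 0.867) = 71.927920 rev/s
rpm = 60·n = 4315.675211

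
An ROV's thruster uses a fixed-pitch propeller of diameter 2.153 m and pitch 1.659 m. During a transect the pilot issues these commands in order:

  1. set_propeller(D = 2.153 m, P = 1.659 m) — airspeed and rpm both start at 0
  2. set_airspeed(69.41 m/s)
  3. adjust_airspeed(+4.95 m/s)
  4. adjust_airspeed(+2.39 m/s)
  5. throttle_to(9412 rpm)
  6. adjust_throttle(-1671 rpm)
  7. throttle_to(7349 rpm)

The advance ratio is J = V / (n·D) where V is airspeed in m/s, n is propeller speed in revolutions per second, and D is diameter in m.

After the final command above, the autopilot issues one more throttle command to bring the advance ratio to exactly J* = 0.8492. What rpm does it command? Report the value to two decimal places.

rpm = 2518.70

set_propeller: D = 2.153 m, P = 1.659 m (p = P/D = 0.770553); state ← (V=0, rpm=0)
set_airspeed(69.41): V ← 69.41 m/s
adjust_airspeed(+4.95): V ← 69.41 +4.95 = 74.36 m/s
adjust_airspeed(+2.39): V ← 74.36 +2.39 = 76.75 m/s
throttle_to(9412): rpm ← 9412
adjust_throttle(-1671): rpm ← 9412 -1671 = 7741
throttle_to(7349): rpm ← 7349
final state: V = 76.75 m/s, rpm = 7349 → n = rpm/60 = 122.483333 rev/s
target J* = 0.8492; solve J* = V/(n·D) for n: n = V/(J*·D) = 76.75/(0.8492 × 2.153) = 41.978254 rev/s
rpm = 60·n = 2518.695227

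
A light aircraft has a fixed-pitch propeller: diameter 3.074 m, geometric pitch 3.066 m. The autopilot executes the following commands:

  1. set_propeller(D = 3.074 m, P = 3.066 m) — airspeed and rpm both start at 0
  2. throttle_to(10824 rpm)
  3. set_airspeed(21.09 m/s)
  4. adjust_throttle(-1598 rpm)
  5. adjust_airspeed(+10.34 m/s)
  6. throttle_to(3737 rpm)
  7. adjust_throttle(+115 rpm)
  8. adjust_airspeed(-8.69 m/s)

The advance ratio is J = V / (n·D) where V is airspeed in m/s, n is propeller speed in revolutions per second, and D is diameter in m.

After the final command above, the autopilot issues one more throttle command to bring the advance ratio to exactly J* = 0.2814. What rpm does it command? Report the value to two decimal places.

set_propeller: D = 3.074 m, P = 3.066 m (p = P/D = 0.997398); state ← (V=0, rpm=0)
throttle_to(10824): rpm ← 10824
set_airspeed(21.09): V ← 21.09 m/s
adjust_throttle(-1598): rpm ← 10824 -1598 = 9226
adjust_airspeed(+10.34): V ← 21.09 +10.34 = 31.43 m/s
throttle_to(3737): rpm ← 3737
adjust_throttle(+115): rpm ← 3737 +115 = 3852
adjust_airspeed(-8.69): V ← 31.43 -8.69 = 22.74 m/s
final state: V = 22.74 m/s, rpm = 3852 → n = rpm/60 = 64.200000 rev/s
target J* = 0.2814; solve J* = V/(n·D) for n: n = V/(J*·D) = 22.74/(0.2814 × 3.074) = 26.288300 rev/s
rpm = 60·n = 1577.298007

rpm = 1577.30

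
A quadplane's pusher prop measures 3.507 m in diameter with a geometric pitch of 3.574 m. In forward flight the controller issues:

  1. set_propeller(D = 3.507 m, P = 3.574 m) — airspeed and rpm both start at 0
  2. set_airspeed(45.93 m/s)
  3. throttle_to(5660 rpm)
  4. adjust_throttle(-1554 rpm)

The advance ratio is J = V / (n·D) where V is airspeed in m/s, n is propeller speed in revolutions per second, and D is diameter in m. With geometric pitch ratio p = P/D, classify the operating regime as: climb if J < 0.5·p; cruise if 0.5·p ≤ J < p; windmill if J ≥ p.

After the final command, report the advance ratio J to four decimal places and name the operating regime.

set_propeller: D = 3.507 m, P = 3.574 m (p = P/D = 1.019105); state ← (V=0, rpm=0)
set_airspeed(45.93): V ← 45.93 m/s
throttle_to(5660): rpm ← 5660
adjust_throttle(-1554): rpm ← 5660 -1554 = 4106
final state: V = 45.93 m/s, rpm = 4106 → n = rpm/60 = 68.433333 rev/s
J = V / (n·D) = 45.93 / (68.433333 × 3.507) = 0.191378
regime bands: climb J<0.5096 | cruise [0.5096, 1.0191) | windmill J≥1.0191
J = 0.1914 → climb

J = 0.1914, regime = climb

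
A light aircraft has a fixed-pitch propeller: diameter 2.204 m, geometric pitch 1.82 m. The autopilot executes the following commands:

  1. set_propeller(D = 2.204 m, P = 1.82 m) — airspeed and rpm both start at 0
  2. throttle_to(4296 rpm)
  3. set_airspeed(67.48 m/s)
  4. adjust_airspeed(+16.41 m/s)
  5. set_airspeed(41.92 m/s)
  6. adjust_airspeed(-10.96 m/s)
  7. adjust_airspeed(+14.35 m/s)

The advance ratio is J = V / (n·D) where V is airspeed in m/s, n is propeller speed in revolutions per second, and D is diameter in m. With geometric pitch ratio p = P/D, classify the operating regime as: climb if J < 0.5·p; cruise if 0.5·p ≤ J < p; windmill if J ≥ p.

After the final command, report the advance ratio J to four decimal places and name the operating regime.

set_propeller: D = 2.204 m, P = 1.82 m (p = P/D = 0.825771); state ← (V=0, rpm=0)
throttle_to(4296): rpm ← 4296
set_airspeed(67.48): V ← 67.48 m/s
adjust_airspeed(+16.41): V ← 67.48 +16.41 = 83.89 m/s
set_airspeed(41.92): V ← 41.92 m/s
adjust_airspeed(-10.96): V ← 41.92 -10.96 = 30.96 m/s
adjust_airspeed(+14.35): V ← 30.96 +14.35 = 45.31 m/s
final state: V = 45.31 m/s, rpm = 4296 → n = rpm/60 = 71.600000 rev/s
J = V / (n·D) = 45.31 / (71.600000 × 2.204) = 0.287124
regime bands: climb J<0.4129 | cruise [0.4129, 0.8258) | windmill J≥0.8258
J = 0.2871 → climb

J = 0.2871, regime = climb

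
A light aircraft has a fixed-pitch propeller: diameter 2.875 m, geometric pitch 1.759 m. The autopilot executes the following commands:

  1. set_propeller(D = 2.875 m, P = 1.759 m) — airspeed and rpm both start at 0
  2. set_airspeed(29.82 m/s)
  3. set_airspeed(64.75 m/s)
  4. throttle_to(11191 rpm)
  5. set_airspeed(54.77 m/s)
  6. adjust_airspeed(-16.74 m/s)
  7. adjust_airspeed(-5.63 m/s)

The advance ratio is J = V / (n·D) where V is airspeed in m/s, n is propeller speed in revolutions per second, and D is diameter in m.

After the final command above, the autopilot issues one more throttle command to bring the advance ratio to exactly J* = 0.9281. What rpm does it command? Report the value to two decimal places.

rpm = 728.56

set_propeller: D = 2.875 m, P = 1.759 m (p = P/D = 0.611826); state ← (V=0, rpm=0)
set_airspeed(29.82): V ← 29.82 m/s
set_airspeed(64.75): V ← 64.75 m/s
throttle_to(11191): rpm ← 11191
set_airspeed(54.77): V ← 54.77 m/s
adjust_airspeed(-16.74): V ← 54.77 -16.74 = 38.03 m/s
adjust_airspeed(-5.63): V ← 38.03 -5.63 = 32.4 m/s
final state: V = 32.4 m/s, rpm = 11191 → n = rpm/60 = 186.516667 rev/s
target J* = 0.9281; solve J* = V/(n·D) for n: n = V/(J*·D) = 32.4/(0.9281 × 2.875) = 12.142620 rev/s
rpm = 60·n = 728.557174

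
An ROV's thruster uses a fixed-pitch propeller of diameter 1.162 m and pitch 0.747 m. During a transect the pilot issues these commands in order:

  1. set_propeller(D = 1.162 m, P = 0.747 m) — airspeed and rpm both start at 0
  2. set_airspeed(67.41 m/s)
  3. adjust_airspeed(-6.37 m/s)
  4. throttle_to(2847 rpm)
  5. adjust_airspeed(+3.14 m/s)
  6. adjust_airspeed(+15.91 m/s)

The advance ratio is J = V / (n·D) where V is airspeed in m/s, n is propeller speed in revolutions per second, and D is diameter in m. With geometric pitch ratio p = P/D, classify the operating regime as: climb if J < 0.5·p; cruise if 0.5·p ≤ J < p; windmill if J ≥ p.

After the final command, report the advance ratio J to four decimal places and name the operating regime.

J = 1.4526, regime = windmill

set_propeller: D = 1.162 m, P = 0.747 m (p = P/D = 0.642857); state ← (V=0, rpm=0)
set_airspeed(67.41): V ← 67.41 m/s
adjust_airspeed(-6.37): V ← 67.41 -6.37 = 61.04 m/s
throttle_to(2847): rpm ← 2847
adjust_airspeed(+3.14): V ← 61.04 +3.14 = 64.18 m/s
adjust_airspeed(+15.91): V ← 64.18 +15.91 = 80.09 m/s
final state: V = 80.09 m/s, rpm = 2847 → n = rpm/60 = 47.450000 rev/s
J = V / (n·D) = 80.09 / (47.450000 × 1.162) = 1.452566
regime bands: climb J<0.3214 | cruise [0.3214, 0.6429) | windmill J≥0.6429
J = 1.4526 → windmill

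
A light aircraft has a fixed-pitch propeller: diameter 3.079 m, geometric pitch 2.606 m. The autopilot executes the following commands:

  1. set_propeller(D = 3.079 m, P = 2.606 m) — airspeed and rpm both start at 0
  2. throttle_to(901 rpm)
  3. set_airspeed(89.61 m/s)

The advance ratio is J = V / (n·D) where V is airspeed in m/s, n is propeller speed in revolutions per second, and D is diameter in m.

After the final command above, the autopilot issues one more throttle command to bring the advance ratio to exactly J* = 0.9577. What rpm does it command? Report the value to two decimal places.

rpm = 1823.34

set_propeller: D = 3.079 m, P = 2.606 m (p = P/D = 0.846379); state ← (V=0, rpm=0)
throttle_to(901): rpm ← 901
set_airspeed(89.61): V ← 89.61 m/s
final state: V = 89.61 m/s, rpm = 901 → n = rpm/60 = 15.016667 rev/s
target J* = 0.9577; solve J* = V/(n·D) for n: n = V/(J*·D) = 89.61/(0.9577 × 3.079) = 30.389062 rev/s
rpm = 60·n = 1823.343744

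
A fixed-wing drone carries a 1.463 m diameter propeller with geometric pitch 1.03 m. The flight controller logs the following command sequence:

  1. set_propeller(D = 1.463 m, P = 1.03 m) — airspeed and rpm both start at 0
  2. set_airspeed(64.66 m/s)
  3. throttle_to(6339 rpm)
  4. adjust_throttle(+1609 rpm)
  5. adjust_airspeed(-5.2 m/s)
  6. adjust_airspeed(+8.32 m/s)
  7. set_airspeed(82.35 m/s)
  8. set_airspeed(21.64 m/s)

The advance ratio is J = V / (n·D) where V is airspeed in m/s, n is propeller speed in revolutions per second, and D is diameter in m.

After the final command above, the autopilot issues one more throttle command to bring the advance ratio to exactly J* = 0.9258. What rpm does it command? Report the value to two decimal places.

rpm = 958.62

set_propeller: D = 1.463 m, P = 1.03 m (p = P/D = 0.704033); state ← (V=0, rpm=0)
set_airspeed(64.66): V ← 64.66 m/s
throttle_to(6339): rpm ← 6339
adjust_throttle(+1609): rpm ← 6339 +1609 = 7948
adjust_airspeed(-5.2): V ← 64.66 -5.2 = 59.46 m/s
adjust_airspeed(+8.32): V ← 59.46 +8.32 = 67.78 m/s
set_airspeed(82.35): V ← 82.35 m/s
set_airspeed(21.64): V ← 21.64 m/s
final state: V = 21.64 m/s, rpm = 7948 → n = rpm/60 = 132.466667 rev/s
target J* = 0.9258; solve J* = V/(n·D) for n: n = V/(J*·D) = 21.64/(0.9258 × 1.463) = 15.977019 rev/s
rpm = 60·n = 958.621145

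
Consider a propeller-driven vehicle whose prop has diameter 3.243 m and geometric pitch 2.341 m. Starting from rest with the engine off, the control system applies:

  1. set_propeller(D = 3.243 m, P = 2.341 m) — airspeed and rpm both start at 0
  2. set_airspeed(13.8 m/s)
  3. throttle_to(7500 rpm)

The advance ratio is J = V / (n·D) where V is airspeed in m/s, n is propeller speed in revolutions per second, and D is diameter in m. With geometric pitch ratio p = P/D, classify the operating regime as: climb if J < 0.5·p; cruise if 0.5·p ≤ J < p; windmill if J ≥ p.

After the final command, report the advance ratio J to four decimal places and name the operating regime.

J = 0.0340, regime = climb

set_propeller: D = 3.243 m, P = 2.341 m (p = P/D = 0.721862); state ← (V=0, rpm=0)
set_airspeed(13.8): V ← 13.8 m/s
throttle_to(7500): rpm ← 7500
final state: V = 13.8 m/s, rpm = 7500 → n = rpm/60 = 125.000000 rev/s
J = V / (n·D) = 13.8 / (125.000000 × 3.243) = 0.034043
regime bands: climb J<0.3609 | cruise [0.3609, 0.7219) | windmill J≥0.7219
J = 0.0340 → climb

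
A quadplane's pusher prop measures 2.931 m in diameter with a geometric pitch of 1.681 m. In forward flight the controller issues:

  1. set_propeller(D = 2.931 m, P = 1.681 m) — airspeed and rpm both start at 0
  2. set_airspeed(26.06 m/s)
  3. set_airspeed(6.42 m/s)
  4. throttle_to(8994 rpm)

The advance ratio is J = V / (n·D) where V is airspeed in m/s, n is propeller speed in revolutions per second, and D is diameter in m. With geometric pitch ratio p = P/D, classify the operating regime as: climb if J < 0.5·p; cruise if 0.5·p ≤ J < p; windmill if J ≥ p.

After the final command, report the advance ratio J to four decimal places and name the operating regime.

set_propeller: D = 2.931 m, P = 1.681 m (p = P/D = 0.573524); state ← (V=0, rpm=0)
set_airspeed(26.06): V ← 26.06 m/s
set_airspeed(6.42): V ← 6.42 m/s
throttle_to(8994): rpm ← 8994
final state: V = 6.42 m/s, rpm = 8994 → n = rpm/60 = 149.900000 rev/s
J = V / (n·D) = 6.42 / (149.900000 × 2.931) = 0.014612
regime bands: climb J<0.2868 | cruise [0.2868, 0.5735) | windmill J≥0.5735
J = 0.0146 → climb

J = 0.0146, regime = climb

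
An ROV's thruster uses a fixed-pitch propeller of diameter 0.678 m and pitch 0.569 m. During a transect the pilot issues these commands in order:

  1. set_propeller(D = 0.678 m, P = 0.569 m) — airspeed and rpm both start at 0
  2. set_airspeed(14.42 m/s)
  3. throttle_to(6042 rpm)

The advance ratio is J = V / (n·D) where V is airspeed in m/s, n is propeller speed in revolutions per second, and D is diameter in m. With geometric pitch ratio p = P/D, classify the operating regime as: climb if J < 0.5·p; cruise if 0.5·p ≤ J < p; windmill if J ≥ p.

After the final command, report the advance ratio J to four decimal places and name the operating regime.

set_propeller: D = 0.678 m, P = 0.569 m (p = P/D = 0.839233); state ← (V=0, rpm=0)
set_airspeed(14.42): V ← 14.42 m/s
throttle_to(6042): rpm ← 6042
final state: V = 14.42 m/s, rpm = 6042 → n = rpm/60 = 100.700000 rev/s
J = V / (n·D) = 14.42 / (100.700000 × 0.678) = 0.211206
regime bands: climb J<0.4196 | cruise [0.4196, 0.8392) | windmill J≥0.8392
J = 0.2112 → climb

J = 0.2112, regime = climb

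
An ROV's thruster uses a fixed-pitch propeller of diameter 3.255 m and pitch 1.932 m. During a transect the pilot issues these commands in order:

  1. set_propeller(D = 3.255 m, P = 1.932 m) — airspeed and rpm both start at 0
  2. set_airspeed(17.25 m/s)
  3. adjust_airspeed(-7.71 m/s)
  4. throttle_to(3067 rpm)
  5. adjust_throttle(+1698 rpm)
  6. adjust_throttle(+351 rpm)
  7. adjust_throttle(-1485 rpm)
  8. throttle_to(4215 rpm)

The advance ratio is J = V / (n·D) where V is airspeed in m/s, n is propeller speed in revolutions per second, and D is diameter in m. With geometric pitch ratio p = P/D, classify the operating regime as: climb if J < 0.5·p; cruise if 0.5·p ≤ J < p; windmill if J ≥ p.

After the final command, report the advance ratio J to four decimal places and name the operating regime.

J = 0.0417, regime = climb

set_propeller: D = 3.255 m, P = 1.932 m (p = P/D = 0.593548); state ← (V=0, rpm=0)
set_airspeed(17.25): V ← 17.25 m/s
adjust_airspeed(-7.71): V ← 17.25 -7.71 = 9.54 m/s
throttle_to(3067): rpm ← 3067
adjust_throttle(+1698): rpm ← 3067 +1698 = 4765
adjust_throttle(+351): rpm ← 4765 +351 = 5116
adjust_throttle(-1485): rpm ← 5116 -1485 = 3631
throttle_to(4215): rpm ← 4215
final state: V = 9.54 m/s, rpm = 4215 → n = rpm/60 = 70.250000 rev/s
J = V / (n·D) = 9.54 / (70.250000 × 3.255) = 0.041721
regime bands: climb J<0.2968 | cruise [0.2968, 0.5935) | windmill J≥0.5935
J = 0.0417 → climb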